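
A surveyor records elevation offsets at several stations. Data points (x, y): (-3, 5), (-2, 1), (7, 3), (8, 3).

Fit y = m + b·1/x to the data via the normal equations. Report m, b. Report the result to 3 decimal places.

Normal-equation sums: Σ1 = 4, Σ1/x = -95/168, Σ1/x·1/x = 11209/28224.
For Mᵀy: Σy = 12, Σ1/x·y = -229/168.
MᵀM·[m, b]ᵀ = Mᵀy becomes [[4, -95/168]; [-95/168, 11209/28224]]·[m, b]ᵀ = [12, -229/168]ᵀ.
Eliminating b: (11209/28224)·(row 1) − (-95/168)·(row 2) gives (3979/3136)·m = (11209/28224)·12 − (-95/168)·(-229/168) = 112753/28224, so m = 112753/35811.
Then b = ((-229/168) − (-95/168)·(112753/35811))/(11209/28224) = 12544/11937.

m = 3.149, b = 1.051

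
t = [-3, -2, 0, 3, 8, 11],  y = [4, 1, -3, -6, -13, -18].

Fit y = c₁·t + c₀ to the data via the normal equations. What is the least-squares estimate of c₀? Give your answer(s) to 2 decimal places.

Sums needed: Σt·t = 207, Σt = 17, Σ1 = 6.
And Σt·y = -334, Σy = -35.
det = 207·6 − 17² = 953.
c₁ = ((-334)·6 − 17·(-35))/953 = -1409/953; c₀ = (207·(-35) − 17·(-334))/953 = -1567/953.

c₀ = -1.64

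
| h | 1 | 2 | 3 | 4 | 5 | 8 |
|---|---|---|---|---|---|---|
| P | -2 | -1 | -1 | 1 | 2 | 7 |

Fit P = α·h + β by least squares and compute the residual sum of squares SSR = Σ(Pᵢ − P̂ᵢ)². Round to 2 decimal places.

SSR = 2.11

Forming XᵀX = [[119, 23]; [23, 6]] and XᵀP = [63, 6]ᵀ gives XᵀX·[α, β]ᵀ = XᵀP.
det = 119·6 − 23² = 185.
α = (63·6 − 23·6)/185 = 48/37; β = (119·6 − 23·63)/185 = -147/37.
Residuals: 25/37, 14/37, -34/37, -8/37, -19/37, 22/37; SSR = 78/37.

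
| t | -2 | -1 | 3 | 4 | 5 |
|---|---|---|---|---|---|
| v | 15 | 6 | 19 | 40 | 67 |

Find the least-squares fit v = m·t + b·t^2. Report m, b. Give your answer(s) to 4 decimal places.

MᵀM·[m, b]ᵀ = Mᵀv reads: 55·m + 207·b = 516;  207·m + 979·b = 2552.
Δ = 55·979 − 207² = 10996.
m = (516·979 − 207·2552)/10996 = -5775/2749; b = (55·2552 − 207·516)/10996 = 8387/2749.

m = -2.1008, b = 3.0509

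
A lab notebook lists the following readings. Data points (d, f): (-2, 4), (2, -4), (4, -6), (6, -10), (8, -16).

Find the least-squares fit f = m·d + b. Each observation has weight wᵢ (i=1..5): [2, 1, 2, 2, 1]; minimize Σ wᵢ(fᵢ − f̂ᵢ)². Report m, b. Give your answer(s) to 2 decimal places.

m = -1.85, b = 0.52

Compute the Gram sums: Σwᵢ·d·d = 180, Σwᵢ·d = 26, Σwᵢ·1 = 8.
For MᵀWf: Σwᵢ·d·f = -320, Σwᵢ·f = -44.
det = 180·8 − 26² = 764.
m = ((-320)·8 − 26·(-44))/764 = -354/191; b = (180·(-44) − 26·(-320))/764 = 100/191.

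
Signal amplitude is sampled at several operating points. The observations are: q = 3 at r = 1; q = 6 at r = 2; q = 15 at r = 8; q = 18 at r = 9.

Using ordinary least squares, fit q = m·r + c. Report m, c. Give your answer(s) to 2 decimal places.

XᵀX·[m, c]ᵀ = Xᵀq reads: 150·m + 20·c = 297;  20·m + 4·c = 42.
Determinant 150·4 − 20² = 200.
m = (297·4 − 20·42)/200 = 87/50; c = (150·42 − 20·297)/200 = 9/5.

m = 1.74, c = 1.80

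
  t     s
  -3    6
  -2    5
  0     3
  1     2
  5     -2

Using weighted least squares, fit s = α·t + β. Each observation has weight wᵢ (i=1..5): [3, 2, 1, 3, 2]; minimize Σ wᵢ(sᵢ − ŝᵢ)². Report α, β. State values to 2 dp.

α = -1.00, β = 3.00

Sums needed: Σwᵢ·t·t = 88, Σwᵢ·t = 0, Σwᵢ·1 = 11.
Right-hand side: Σwᵢ·t·s = -88, Σwᵢ·s = 33.
XᵀWX·[α, β]ᵀ = XᵀWs becomes [[88, 0]; [0, 11]]·[α, β]ᵀ = [-88, 33]ᵀ.
Eliminating β: 11·(row 1) − 0·(row 2) gives 968·α = 11·(-88) − 0·33 = -968, so α = -1.
Then β = (33 − 0·(-1))/11 = 3.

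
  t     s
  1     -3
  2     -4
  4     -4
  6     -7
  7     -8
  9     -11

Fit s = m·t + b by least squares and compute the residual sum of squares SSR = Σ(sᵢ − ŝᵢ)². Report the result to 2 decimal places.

From the data, Σt·t = 187, Σt = 29, Σ1 = 6.
Moment sums: Σt·s = -224, Σs = -37.
Δ = 187·6 − 29² = 281.
m = ((-224)·6 − 29·(-37))/281 = -271/281; b = (187·(-37) − 29·(-224))/281 = -423/281.
Residuals: -149/281, -159/281, 383/281, 82/281, 72/281, -229/281; SSR = 920/281.

SSR = 3.27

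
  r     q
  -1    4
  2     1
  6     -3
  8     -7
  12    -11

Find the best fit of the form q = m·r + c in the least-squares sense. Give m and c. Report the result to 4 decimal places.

From the data, Σr·r = 249, Σr = 27, Σ1 = 5.
Moment sums: Σr·q = -208, Σq = -16.
Normal equations: [[249, 27]; [27, 5]]·[m, c]ᵀ = [-208, -16]ᵀ.
Eliminating c: 5·(row 1) − 27·(row 2) gives 516·m = 5·(-208) − 27·(-16) = -608, so m = -152/129.
Then c = ((-16) − 27·(-152/129))/5 = 136/43.

m = -1.1783, c = 3.1628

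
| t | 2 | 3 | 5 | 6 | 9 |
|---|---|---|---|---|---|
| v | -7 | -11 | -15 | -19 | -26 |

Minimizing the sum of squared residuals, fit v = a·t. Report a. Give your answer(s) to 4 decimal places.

a = -3.0323

Normal-equation sums: Σt·t = 155.
And Σt·v = -470.
a = (-470)/155 = -3.03226.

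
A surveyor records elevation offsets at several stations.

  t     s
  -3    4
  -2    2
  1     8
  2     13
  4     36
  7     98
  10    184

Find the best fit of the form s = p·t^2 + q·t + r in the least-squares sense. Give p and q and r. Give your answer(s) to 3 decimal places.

The normal equations are: 12771·p + 1381·q + 183·r = 23882;  1381·p + 183·q + 19·r = 2688;  183·p + 19·q + 7·r = 345.
(Σt^2·t^2 = 12771, Σt^2·t = 1381, Σt^2 = 183, Σt·t = 183, Σt = 19, Σ1 = 7, Σt^2·s = 23882, Σt·s = 2688, Σs = 345.)
Solving the 3×3 system (Gaussian elimination) gives p = 283147/187418, q = 2963327/937090, r = 565238/468545.

p = 1.511, q = 3.162, r = 1.206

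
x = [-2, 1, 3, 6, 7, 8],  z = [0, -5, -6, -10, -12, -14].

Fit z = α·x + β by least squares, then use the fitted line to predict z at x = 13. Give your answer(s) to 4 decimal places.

ẑ = -19.9399

Normal-equation sums: Σx·x = 163, Σx = 23, Σ1 = 6.
Moment sums: Σx·z = -279, Σz = -47.
So MᵀM·[α, β]ᵀ = Mᵀz: [[163, 23]; [23, 6]]·[α, β]ᵀ = [-279, -47]ᵀ.
det = 163·6 − 23² = 449.
α = ((-279)·6 − 23·(-47))/449 = -593/449; β = (163·(-47) − 23·(-279))/449 = -1244/449.
At x = 13: ẑ = (-593/449)·(13) + (-1244/449)·(1) = -8953/449.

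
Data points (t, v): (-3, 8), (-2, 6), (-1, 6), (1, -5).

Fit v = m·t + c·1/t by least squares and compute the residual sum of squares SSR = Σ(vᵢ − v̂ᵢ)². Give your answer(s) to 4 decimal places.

SSR = 0.5351

From the data, Σt·t = 15, Σt·1/t = 4, Σ1/t·1/t = 85/36.
And Σt·v = -47, Σ1/t·v = -50/3.
MᵀM·[m, c]ᵀ = Mᵀv becomes [[15, 4]; [4, 85/36]]·[m, c]ᵀ = [-47, -50/3]ᵀ.
Eliminating c: (85/36)·(row 1) − 4·(row 2) gives (233/12)·m = (85/36)·(-47) − 4·(-50/3) = -1595/36, so m = -1595/699.
Then c = ((-50/3) − 4·(-1595/699))/(85/36) = -744/233.
Residuals: 21/233, -112/699, 367/699, 332/699; SSR = 374/699.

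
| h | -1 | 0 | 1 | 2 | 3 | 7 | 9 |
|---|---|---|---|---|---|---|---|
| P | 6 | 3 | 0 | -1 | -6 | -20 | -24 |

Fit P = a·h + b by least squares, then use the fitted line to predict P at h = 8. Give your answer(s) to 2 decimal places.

Entries of MᵀM: Σh·h = 145, Σh = 21, Σ1 = 7.
For MᵀP: Σh·P = -382, ΣP = -42.
So MᵀM·[a, b]ᵀ = MᵀP: [[145, 21]; [21, 7]]·[a, b]ᵀ = [-382, -42]ᵀ.
Δ = 145·7 − 21² = 574.
a = ((-382)·7 − 21·(-42))/574 = -128/41; b = (145·(-42) − 21·(-382))/574 = 138/41.
At h = 8: P̂ = (-128/41)·(8) + (138/41)·(1) = -886/41.

P̂ = -21.61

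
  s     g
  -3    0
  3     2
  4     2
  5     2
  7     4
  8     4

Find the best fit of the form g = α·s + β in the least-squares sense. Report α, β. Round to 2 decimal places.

α = 0.37, β = 0.86

Sums needed: Σs·s = 172, Σs = 24, Σ1 = 6.
Moment sums: Σs·g = 84, Σg = 14.
Δ = 172·6 − 24² = 456.
α = (84·6 − 24·14)/456 = 7/19; β = (172·14 − 24·84)/456 = 49/57.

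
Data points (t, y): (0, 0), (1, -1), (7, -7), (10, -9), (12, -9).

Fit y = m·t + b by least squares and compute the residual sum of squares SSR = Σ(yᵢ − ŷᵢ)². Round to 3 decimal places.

From the data, Σt·t = 294, Σt = 30, Σ1 = 5.
Right-hand side: Σt·y = -248, Σy = -26.
So XᵀX·[m, b]ᵀ = Xᵀy: [[294, 30]; [30, 5]]·[m, b]ᵀ = [-248, -26]ᵀ.
Eliminating b: 5·(row 1) − 30·(row 2) gives 570·m = 5·(-248) − 30·(-26) = -460, so m = -46/57.
Then b = ((-26) − 30·(-46/57))/5 = -34/95.
Residuals: 34/95, 47/285, -283/285, -163/285, 99/95; SSR = 728/285.

SSR = 2.554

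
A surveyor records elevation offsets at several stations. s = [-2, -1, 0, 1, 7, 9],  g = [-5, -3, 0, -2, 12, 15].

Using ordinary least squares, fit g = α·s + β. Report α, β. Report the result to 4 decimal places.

With design matrix M, MᵀM = [[136, 14]; [14, 6]] and Mᵀg = [230, 17]ᵀ.
det = 136·6 − 14² = 620.
α = (230·6 − 14·17)/620 = 571/310; β = (136·17 − 14·230)/620 = -227/155.

α = 1.8419, β = -1.4645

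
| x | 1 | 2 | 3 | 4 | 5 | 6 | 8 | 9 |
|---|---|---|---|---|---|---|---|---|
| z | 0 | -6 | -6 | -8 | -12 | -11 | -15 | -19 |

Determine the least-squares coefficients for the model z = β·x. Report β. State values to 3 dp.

Entries of MᵀM: Σx·x = 236.
Right-hand side: Σx·z = -479.
Normal equations: [[236]]·[β]ᵀ = [-479]ᵀ.
β = (-479)/236 = -2.02966.

β = -2.030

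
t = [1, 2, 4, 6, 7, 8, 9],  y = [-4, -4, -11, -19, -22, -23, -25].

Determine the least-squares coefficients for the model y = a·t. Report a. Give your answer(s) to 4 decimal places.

a = -2.9203

The normal equations are: 251·a = -733.
a = (-733)/251 = -2.92032.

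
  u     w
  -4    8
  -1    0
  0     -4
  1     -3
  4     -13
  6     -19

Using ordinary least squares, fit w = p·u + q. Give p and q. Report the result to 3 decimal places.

p = -2.656, q = -2.510

Entries of MᵀM: Σu·u = 70, Σu = 6, Σ1 = 6.
Moment sums: Σu·w = -201, Σw = -31.
Eliminating q: 6·(row 1) − 6·(row 2) gives 384·p = 6·(-201) − 6·(-31) = -1020, so p = -85/32.
Then q = ((-31) − 6·(-85/32))/6 = -241/96.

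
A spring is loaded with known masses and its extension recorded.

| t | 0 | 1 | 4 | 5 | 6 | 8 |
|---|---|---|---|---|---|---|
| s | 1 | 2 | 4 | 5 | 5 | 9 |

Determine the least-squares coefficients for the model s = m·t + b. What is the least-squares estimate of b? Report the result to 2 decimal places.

Forming MᵀM = [[142, 24]; [24, 6]] and Mᵀs = [145, 26]ᵀ gives MᵀM·[m, b]ᵀ = Mᵀs.
Determinant 142·6 − 24² = 276.
m = (145·6 − 24·26)/276 = 41/46; b = (142·26 − 24·145)/276 = 53/69.

b = 0.77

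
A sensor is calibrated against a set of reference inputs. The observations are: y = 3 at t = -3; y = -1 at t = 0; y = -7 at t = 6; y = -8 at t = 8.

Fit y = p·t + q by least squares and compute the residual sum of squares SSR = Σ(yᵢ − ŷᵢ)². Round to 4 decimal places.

XᵀX·[p, q]ᵀ = Xᵀy reads: 109·p + 11·q = -115;  11·p + 4·q = -13.
(Σt·t = 109, Σt = 11, Σ1 = 4, Σt·y = -115, Σy = -13.)
Determinant 109·4 − 11² = 315.
p = ((-115)·4 − 11·(-13))/315 = -317/315; q = (109·(-13) − 11·(-115))/315 = -152/315.
Residuals: 146/315, -163/315, -151/315, 8/15; SSR = 314/315.

SSR = 0.9968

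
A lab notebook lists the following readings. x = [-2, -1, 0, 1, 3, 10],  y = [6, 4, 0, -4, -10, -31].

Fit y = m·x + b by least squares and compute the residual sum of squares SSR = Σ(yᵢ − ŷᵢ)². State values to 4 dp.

From the data, Σx·x = 115, Σx = 11, Σ1 = 6.
Right-hand side: Σx·y = -360, Σy = -35.
Δ = 115·6 − 11² = 569.
m = ((-360)·6 − 11·(-35))/569 = -1775/569; b = (115·(-35) − 11·(-360))/569 = -65/569.
Residuals: -71/569, 566/569, 65/569, -436/569, -300/569, 176/569; SSR = 1126/569.

SSR = 1.9789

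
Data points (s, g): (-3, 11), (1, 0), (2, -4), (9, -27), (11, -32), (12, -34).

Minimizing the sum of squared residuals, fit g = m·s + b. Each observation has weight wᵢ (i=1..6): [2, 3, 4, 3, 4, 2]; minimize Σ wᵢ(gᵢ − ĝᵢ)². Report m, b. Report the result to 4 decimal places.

m = -3.1130, b = 2.2390

With design matrix A, AᵀWA = [[1052, 100]; [100, 18]] and AᵀWg = [-3051, -271]ᵀ.
Eliminating b: 18·(row 1) − 100·(row 2) gives 8936·m = 18·(-3051) − 100·(-271) = -27818, so m = -13909/4468.
Then b = ((-271) − 100·(-13909/4468))/18 = 2501/1117.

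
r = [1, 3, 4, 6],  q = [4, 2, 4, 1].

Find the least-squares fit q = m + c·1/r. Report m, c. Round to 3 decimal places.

Entries of MᵀM: Σ1 = 4, Σ1/r = 7/4, Σ1/r·1/r = 173/144.
And Σq = 11, Σ1/r·q = 35/6.
Determinant 4·(173/144) − (7/4)² = 251/144.
m = (11·(173/144) − (7/4)·(35/6))/(251/144) = 433/251; c = (4·(35/6) − (7/4)·11)/(251/144) = 588/251.

m = 1.725, c = 2.343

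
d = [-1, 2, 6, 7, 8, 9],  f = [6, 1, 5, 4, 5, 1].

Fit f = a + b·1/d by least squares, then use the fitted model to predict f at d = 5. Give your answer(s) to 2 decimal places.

f̂ = 3.15

Forming XᵀX = [[6, 23/504]; [23/504, 336865/254016]] and Xᵀf = [22, -1693/504]ᵀ gives XᵀX·[a, b]ᵀ = Xᵀf.
Δ = 6·(336865/254016) − (23/504)² = 2020661/254016.
a = (22·(336865/254016) − (23/504)·(-1693/504))/(2020661/254016) = 7449969/2020661; b = (6·(-1693/504) − (23/504)·22)/(2020661/254016) = -5374656/2020661.
At d = 5: f̂ = (7449969/2020661)·(1) + (-5374656/2020661)·(1/5) = 31875189/10103305.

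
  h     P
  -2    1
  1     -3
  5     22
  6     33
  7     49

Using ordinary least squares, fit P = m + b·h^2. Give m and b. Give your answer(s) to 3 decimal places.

m = -3.958, b = 1.059

Forming XᵀX = [[5, 115]; [115, 4339]] and XᵀP = [102, 4140]ᵀ gives XᵀX·[m, b]ᵀ = XᵀP.
Determinant 5·4339 − 115² = 8470.
m = (102·4339 − 115·4140)/8470 = -16761/4235; b = (5·4140 − 115·102)/8470 = 897/847.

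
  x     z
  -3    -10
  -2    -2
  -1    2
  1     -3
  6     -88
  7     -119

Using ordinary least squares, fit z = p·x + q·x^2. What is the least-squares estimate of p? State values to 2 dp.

p = -2.75

AᵀA·[p, q]ᵀ = Aᵀz reads: 100·p + 524·q = -1332;  524·p + 3796·q = -9098.
(Σx·x = 100, Σx·x^2 = 524, Σx^2·x^2 = 3796, Σx·z = -1332, Σx^2·z = -9098.)
Determinant 100·3796 − 524² = 105024.
p = ((-1332)·3796 − 524·(-9098))/105024 = -36115/13128; q = (100·(-9098) − 524·(-1332))/105024 = -26479/13128.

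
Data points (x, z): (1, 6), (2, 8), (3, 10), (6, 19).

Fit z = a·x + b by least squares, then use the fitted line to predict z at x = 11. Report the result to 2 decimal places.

With design matrix M, MᵀM = [[50, 12]; [12, 4]] and Mᵀz = [166, 43]ᵀ.
Δ = 50·4 − 12² = 56.
a = (166·4 − 12·43)/56 = 37/14; b = (50·43 − 12·166)/56 = 79/28.
At x = 11: ẑ = (37/14)·(11) + (79/28)·(1) = 893/28.

ẑ = 31.89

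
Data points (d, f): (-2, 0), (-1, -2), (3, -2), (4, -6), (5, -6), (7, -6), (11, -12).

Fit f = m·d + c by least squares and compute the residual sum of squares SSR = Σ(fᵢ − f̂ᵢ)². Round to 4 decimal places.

Entries of XᵀX: Σd·d = 225, Σd = 27, Σ1 = 7.
And Σd·f = -232, Σf = -34.
Determinant 225·7 − 27² = 846.
m = ((-232)·7 − 27·(-34))/846 = -353/423; c = (225·(-34) − 27·(-232))/846 = -77/47.
Residuals: -13/423, -506/423, 302/141, -433/423, -80/423, 626/423, -500/423; SSR = 4522/423.

SSR = 10.6903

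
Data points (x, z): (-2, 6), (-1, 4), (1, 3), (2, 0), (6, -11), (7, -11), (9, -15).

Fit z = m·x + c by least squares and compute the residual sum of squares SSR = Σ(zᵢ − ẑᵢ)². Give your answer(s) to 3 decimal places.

Entries of MᵀM: Σx·x = 176, Σx = 22, Σ1 = 7.
For Mᵀz: Σx·z = -291, Σz = -24.
Normal equations: [[176, 22]; [22, 7]]·[m, c]ᵀ = [-291, -24]ᵀ.
det = 176·7 − 22² = 748.
m = ((-291)·7 − 22·(-24))/748 = -1509/748; c = (176·(-24) − 22·(-291))/748 = 99/34.
Residuals: -177/187, -695/748, 1575/748, 210/187, -338/187, 157/748, 183/748; SSR = 8097/748.

SSR = 10.825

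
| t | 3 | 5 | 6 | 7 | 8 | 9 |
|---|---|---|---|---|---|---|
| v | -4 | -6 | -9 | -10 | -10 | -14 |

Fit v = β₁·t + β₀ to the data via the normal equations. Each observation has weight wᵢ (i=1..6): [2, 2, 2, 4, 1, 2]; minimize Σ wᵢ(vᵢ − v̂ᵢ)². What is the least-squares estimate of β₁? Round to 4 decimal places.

β₁ = -1.6151

Sums needed: Σwᵢ·t·t = 562, Σwᵢ·t = 82, Σwᵢ·1 = 13.
And Σwᵢ·t·v = -804, Σwᵢ·v = -116.
Determinant 562·13 − 82² = 582.
β₁ = ((-804)·13 − 82·(-116))/582 = -470/291; β₀ = (562·(-116) − 82·(-804))/582 = 368/291.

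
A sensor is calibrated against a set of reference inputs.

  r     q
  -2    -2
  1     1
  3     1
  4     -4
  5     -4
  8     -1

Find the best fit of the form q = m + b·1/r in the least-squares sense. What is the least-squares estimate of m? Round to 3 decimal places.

m = -2.015

From the data, Σ1 = 6, Σ1/r = 169/120, Σ1/r·1/r = 21301/14400.
Right-hand side: Σq = -9, Σ1/r·q = 49/120.
So XᵀX·[m, b]ᵀ = Xᵀq: [[6, 169/120]; [169/120, 21301/14400]]·[m, b]ᵀ = [-9, 49/120]ᵀ.
Δ = 6·(21301/14400) − (169/120)² = 19849/2880.
m = ((-9)·(21301/14400) − (169/120)·(49/120))/(19849/2880) = -39998/19849; b = (6·(49/120) − (169/120)·(-9))/(19849/2880) = 43560/19849.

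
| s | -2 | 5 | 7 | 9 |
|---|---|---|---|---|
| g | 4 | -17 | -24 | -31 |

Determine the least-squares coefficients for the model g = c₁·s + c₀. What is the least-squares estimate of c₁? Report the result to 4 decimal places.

From the data, Σs·s = 159, Σs = 19, Σ1 = 4.
For Xᵀg: Σs·g = -540, Σg = -68.
Eliminating c₀: 4·(row 1) − 19·(row 2) gives 275·c₁ = 4·(-540) − 19·(-68) = -868, so c₁ = -868/275.
Then c₀ = ((-68) − 19·(-868/275))/4 = -552/275.

c₁ = -3.1564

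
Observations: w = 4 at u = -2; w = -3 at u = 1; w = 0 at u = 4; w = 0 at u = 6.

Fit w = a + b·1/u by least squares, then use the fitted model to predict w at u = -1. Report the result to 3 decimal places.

ŵ = 5.937

Forming MᵀM = [[4, 11/12]; [11/12, 193/144]] and Mᵀw = [1, -5]ᵀ gives MᵀM·[a, b]ᵀ = Mᵀw.
Δ = 4·(193/144) − (11/12)² = 217/48.
a = (1·(193/144) − (11/12)·(-5))/(217/48) = 853/651; b = (4·(-5) − (11/12)·1)/(217/48) = -1004/217.
At u = -1: ŵ = (853/651)·(1) + (-1004/217)·(-1) = 3865/651.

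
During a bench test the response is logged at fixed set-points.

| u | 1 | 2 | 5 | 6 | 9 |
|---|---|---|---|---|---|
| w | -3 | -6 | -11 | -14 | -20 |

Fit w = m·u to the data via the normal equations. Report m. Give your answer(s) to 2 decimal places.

Setting ∂/∂m … = 0 gives: 147·m = -334.
m = (-334)/147 = -2.27211.

m = -2.27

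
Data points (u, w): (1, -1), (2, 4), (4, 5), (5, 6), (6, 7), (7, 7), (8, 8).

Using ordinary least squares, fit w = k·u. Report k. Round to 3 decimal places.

k = 1.087

The normal equations are: 195·k = 212.
(Σu·u = 195, Σu·w = 212.)
Hence k = 212 / 195 ≈ 1.08718.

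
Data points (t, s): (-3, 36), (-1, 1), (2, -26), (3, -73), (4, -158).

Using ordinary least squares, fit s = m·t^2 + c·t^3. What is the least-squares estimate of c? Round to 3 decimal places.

The normal equations are: 435·m + 1055·c = -2964;  1055·m + 5619·c = -13264.
Eliminating c: 5619·(row 1) − 1055·(row 2) gives 1331240·m = 5619·(-2964) − 1055·(-13264) = -2661196, so m = -665299/332810.
Then c = ((-13264) − 1055·(-665299/332810))/5619 = -132141/66562.

c = -1.985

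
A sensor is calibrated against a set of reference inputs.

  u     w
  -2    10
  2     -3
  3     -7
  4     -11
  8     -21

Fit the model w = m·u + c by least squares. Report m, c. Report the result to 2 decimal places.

m = -3.13, c = 3.00

Compute the Gram sums: Σu·u = 97, Σu = 15, Σ1 = 5.
For Aᵀw: Σu·w = -259, Σw = -32.
So AᵀA·[m, c]ᵀ = Aᵀw: [[97, 15]; [15, 5]]·[m, c]ᵀ = [-259, -32]ᵀ.
det = 97·5 − 15² = 260.
m = ((-259)·5 − 15·(-32))/260 = -163/52; c = (97·(-32) − 15·(-259))/260 = 781/260.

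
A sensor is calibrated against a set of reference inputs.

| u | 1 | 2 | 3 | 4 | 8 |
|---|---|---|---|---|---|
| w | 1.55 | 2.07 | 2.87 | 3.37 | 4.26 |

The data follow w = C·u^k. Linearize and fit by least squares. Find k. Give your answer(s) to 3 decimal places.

k = 0.509

Taking logs, ln w = k·ln u + ln C, so regress ln w on ln u.
Sums: Σln u = 5.2575, Σ(ln u)² = 7.9333, Σln w = 4.8843, Σln u·ln w = 6.3605.
Normal system: [[7.9333, 5.2575]; [5.2575, 5]]·[k, ln C]ᵀ = [6.3605, 4.8843]ᵀ.
Slope k = (n·Σln u·ln w − Σln u·Σln w)/(n·Σ(ln u)² − (Σln u)²) = (5·6.3605 − 5.2575·4.8843)/12.0252 = 0.50920; ln C = (Σln w − k·Σln u)/n = 0.44144.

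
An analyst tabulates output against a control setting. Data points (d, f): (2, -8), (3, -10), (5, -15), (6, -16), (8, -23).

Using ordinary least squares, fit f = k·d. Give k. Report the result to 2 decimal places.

k = -2.91

With design matrix M, MᵀM = [[138]] and Mᵀf = [-401]ᵀ.
k = (-401)/138 = -2.9058.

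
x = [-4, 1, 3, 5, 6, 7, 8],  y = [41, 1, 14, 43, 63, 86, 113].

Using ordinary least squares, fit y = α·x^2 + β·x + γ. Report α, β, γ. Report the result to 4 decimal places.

With design matrix A, AᵀA = [[8756, 1160, 200]; [1160, 200, 26]; [200, 26, 7]] and Aᵀy = [15572, 1978, 361]ᵀ.
Solving the 3×3 system (Gaussian elimination) gives α = 121633/61509, β = -111655/61509, γ = 37199/20503.

α = 1.9775, β = -1.8153, γ = 1.8143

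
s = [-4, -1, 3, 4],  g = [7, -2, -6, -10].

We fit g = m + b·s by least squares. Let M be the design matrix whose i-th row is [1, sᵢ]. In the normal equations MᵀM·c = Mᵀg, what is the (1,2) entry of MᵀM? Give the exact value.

Row 1 ↔ basis 1, column 2 ↔ basis s, so (MᵀM)_{1,2} = Σᵢ s = (1)·(-4) + (1)·(-1) + (1)·(3) + (1)·(4) = 2.

2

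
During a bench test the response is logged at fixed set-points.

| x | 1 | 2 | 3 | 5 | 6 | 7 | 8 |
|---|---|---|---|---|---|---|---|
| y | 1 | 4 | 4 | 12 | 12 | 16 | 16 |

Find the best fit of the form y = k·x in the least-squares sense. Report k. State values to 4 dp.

k = 2.0904

Entries of AᵀA: Σx·x = 188.
And Σx·y = 393.
So AᵀA·[k]ᵀ = Aᵀy: [[188]]·[k]ᵀ = [393]ᵀ.
Hence k = 393 / 188 ≈ 2.09043.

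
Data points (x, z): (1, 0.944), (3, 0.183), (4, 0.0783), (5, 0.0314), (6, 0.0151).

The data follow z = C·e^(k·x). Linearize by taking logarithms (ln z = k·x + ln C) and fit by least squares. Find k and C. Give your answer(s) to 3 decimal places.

Taking logs, ln z = k·x + ln C, so regress ln z on x.
AᵀA = [[87.0000, 19.0000]; [19.0000, 5]], rhs = [-57.8044, -11.9571]ᵀ  (here Σx = 19.0000, Σ(x)² = 87.0000, Σln z = -11.9571, Σx·ln z = -57.8044).
Δ = 87.0000·5 − (19.0000)² = 74.0000; k = (-57.8044·5 − 19.0000·-11.9571)/74.0000 = -0.83563, ln C = (87.0000·-11.9571 − 19.0000·-57.8044)/74.0000 = 0.78397, so C = exp(0.78397) = 2.19016.

k = -0.836, C = 2.190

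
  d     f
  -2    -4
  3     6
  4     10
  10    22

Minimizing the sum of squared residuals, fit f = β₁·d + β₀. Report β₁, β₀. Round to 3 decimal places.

Forming MᵀM = [[129, 15]; [15, 4]] and Mᵀf = [286, 34]ᵀ gives MᵀM·[β₁, β₀]ᵀ = Mᵀf.
Δ = 129·4 − 15² = 291.
β₁ = (286·4 − 15·34)/291 = 634/291; β₀ = (129·34 − 15·286)/291 = 32/97.

β₁ = 2.179, β₀ = 0.330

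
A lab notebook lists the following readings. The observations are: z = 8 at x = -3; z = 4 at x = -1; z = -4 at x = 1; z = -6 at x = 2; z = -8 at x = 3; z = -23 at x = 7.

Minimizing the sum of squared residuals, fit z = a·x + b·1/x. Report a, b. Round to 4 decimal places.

From the data, Σx·x = 73, Σx·1/x = 6, Σ1/x·1/x = 4397/1764.
Right-hand side: Σx·z = -229, Σ1/x·z = -412/21.
So AᵀA·[a, b]ᵀ = Aᵀz: [[73, 6]; [6, 4397/1764]]·[a, b]ᵀ = [-229, -412/21]ᵀ.
Δ = 73·(4397/1764) − 6² = 257477/1764.
a = ((-229)·(4397/1764) − 6·(-412/21))/(257477/1764) = -799265/257477; b = (73·(-412/21) − 6·(-229))/(257477/1764) = -102648/257477.

a = -3.1042, b = -0.3987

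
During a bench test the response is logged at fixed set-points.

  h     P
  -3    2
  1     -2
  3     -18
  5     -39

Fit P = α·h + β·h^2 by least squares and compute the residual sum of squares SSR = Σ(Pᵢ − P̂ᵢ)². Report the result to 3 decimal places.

SSR = 4.821

Compute the Gram sums: Σh·h = 44, Σh·h^2 = 126, Σh^2·h^2 = 788.
And Σh·P = -257, Σh^2·P = -1121.
Eliminating β: 788·(row 1) − 126·(row 2) gives 18796·α = 788·(-257) − 126·(-1121) = -61270, so α = -30635/9398.
Then β = ((-1121) − 126·(-30635/9398))/788 = -8471/9398.
Residuals: 1565/4699, 10155/4699, -510/4699, -786/4699; SSR = 22654/4699.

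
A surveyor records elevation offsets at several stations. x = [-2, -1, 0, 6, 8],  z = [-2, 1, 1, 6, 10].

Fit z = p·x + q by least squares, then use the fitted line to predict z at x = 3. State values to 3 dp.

Sums needed: Σx·x = 105, Σx = 11, Σ1 = 5.
Moment sums: Σx·z = 119, Σz = 16.
So AᵀA·[p, q]ᵀ = Aᵀz: [[105, 11]; [11, 5]]·[p, q]ᵀ = [119, 16]ᵀ.
det = 105·5 − 11² = 404.
p = (119·5 − 11·16)/404 = 419/404; q = (105·16 − 11·119)/404 = 371/404.
At x = 3: ẑ = (419/404)·(3) + (371/404)·(1) = 407/101.

ẑ = 4.030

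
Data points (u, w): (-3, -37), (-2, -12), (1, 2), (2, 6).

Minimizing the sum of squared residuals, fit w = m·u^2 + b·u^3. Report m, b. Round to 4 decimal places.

Normal-equation sums: Σu^2·u^2 = 114, Σu^2·u^3 = -242, Σu^3·u^3 = 858.
Moment sums: Σu^2·w = -355, Σu^3·w = 1145.
Eliminating b: 858·(row 1) − (-242)·(row 2) gives 39248·m = 858·(-355) − (-242)·1145 = -27500, so m = -625/892.
Then b = (1145 − (-242)·(-625/892))/858 = 11155/9812.

m = -0.7007, b = 1.1369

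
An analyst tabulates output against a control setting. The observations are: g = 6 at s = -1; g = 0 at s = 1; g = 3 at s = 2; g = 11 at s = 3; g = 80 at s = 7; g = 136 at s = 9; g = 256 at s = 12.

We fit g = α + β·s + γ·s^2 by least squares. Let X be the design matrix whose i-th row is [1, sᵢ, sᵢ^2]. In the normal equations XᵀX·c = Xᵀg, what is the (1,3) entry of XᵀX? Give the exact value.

289

Row 1 ↔ basis 1, column 3 ↔ basis s^2, so (XᵀX)_{1,3} = Σᵢ s^2 = (1)·(1) + (1)·(1) + (1)·(4) + (1)·(9) + (1)·(49) + (1)·(81) + (1)·(144) = 289.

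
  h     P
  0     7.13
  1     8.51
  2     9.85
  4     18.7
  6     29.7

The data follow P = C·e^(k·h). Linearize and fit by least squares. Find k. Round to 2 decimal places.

With ln Pᵢ as the transformed response and hᵢ as the regressor:
Σh = 13.0000, Σ(h)² = 57.0000, Σln P = 12.7127, Σh·ln P = 38.7772.
Normal system: [[57.0000, 13.0000]; [13.0000, 5]]·[k, ln C]ᵀ = [38.7772, 12.7127]ᵀ.
Δ = 57.0000·5 − (13.0000)² = 116.0000; k = (38.7772·5 − 13.0000·12.7127)/116.0000 = 0.24673, ln C = (57.0000·12.7127 − 13.0000·38.7772)/116.0000 = 1.90104.

k = 0.25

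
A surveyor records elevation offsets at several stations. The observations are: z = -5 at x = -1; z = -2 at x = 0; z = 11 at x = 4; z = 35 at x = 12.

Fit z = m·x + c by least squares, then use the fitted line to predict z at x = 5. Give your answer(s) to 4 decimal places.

ẑ = 13.6014

From the data, Σx·x = 161, Σx = 15, Σ1 = 4.
And Σx·z = 469, Σz = 39.
So AᵀA·[m, c]ᵀ = Aᵀz: [[161, 15]; [15, 4]]·[m, c]ᵀ = [469, 39]ᵀ.
Eliminating c: 4·(row 1) − 15·(row 2) gives 419·m = 4·469 − 15·39 = 1291, so m = 1291/419.
Then c = (39 − 15·(1291/419))/4 = -756/419.
At x = 5: ẑ = (1291/419)·(5) + (-756/419)·(1) = 5699/419.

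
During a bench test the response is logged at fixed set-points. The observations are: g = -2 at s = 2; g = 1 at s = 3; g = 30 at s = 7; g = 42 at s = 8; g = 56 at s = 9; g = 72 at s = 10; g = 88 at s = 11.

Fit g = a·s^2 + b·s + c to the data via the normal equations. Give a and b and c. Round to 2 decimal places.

a = 0.90, b = -1.64, c = -2.30

Forming XᵀX = [[37796, 3950, 428]; [3950, 428, 50]; [428, 50, 7]] and Xᵀg = [26543, 2737, 287]ᵀ gives XᵀX·[a, b, c]ᵀ = Xᵀg.
Inverting the 3×3 Gram matrix, [a, b, c]ᵀ = [83885/93282, -152597/93282, -35738/15547]ᵀ.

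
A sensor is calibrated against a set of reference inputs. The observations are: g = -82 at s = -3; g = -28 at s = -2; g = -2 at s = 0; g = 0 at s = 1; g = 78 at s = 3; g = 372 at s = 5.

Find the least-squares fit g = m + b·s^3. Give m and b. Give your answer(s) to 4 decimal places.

With design matrix M, MᵀM = [[6, 118]; [118, 17148]] and Mᵀg = [338, 51044]ᵀ.
det = 6·17148 − 118² = 88964.
m = (338·17148 − 118·51044)/88964 = -56792/22241; b = (6·51044 − 118·338)/88964 = 66595/22241.

m = -2.5535, b = 2.9942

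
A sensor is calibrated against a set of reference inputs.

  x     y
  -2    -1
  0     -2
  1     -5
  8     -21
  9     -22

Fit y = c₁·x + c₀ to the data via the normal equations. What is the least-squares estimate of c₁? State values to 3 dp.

c₁ = -2.083

Compute the Gram sums: Σx·x = 150, Σx = 16, Σ1 = 5.
Moment sums: Σx·y = -369, Σy = -51.
So AᵀA·[c₁, c₀]ᵀ = Aᵀy: [[150, 16]; [16, 5]]·[c₁, c₀]ᵀ = [-369, -51]ᵀ.
det = 150·5 − 16² = 494.
c₁ = ((-369)·5 − 16·(-51))/494 = -1029/494; c₀ = (150·(-51) − 16·(-369))/494 = -873/247.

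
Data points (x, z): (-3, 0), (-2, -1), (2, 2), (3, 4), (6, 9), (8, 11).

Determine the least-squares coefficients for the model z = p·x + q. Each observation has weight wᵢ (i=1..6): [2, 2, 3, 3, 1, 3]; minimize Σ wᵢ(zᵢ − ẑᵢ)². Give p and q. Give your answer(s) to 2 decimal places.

p = 1.09, q = 1.41

Entries of MᵀWM: Σwᵢ·x·x = 293, Σwᵢ·x = 35, Σwᵢ·1 = 14.
Moment sums: Σwᵢ·x·z = 370, Σwᵢ·z = 58.
So MᵀWM·[p, q]ᵀ = MᵀWz: [[293, 35]; [35, 14]]·[p, q]ᵀ = [370, 58]ᵀ.
Determinant 293·14 − 35² = 2877.
p = (370·14 − 35·58)/2877 = 150/137; q = (293·58 − 35·370)/2877 = 1348/959.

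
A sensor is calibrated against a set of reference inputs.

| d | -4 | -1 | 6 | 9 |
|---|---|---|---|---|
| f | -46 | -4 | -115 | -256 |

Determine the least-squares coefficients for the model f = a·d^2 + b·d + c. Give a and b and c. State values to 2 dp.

a = -3.05, b = -0.84, c = -0.98

Compute the Gram sums: Σd^2·d^2 = 8114, Σd^2·d = 880, Σd^2 = 134, Σd·d = 134, Σd = 10, Σ1 = 4.
For Xᵀf: Σd^2·f = -25616, Σd·f = -2806, Σf = -421.
Solving the 3×3 system (Gaussian elimination) gives a = -61/20, b = -365/436, c = -2141/2180.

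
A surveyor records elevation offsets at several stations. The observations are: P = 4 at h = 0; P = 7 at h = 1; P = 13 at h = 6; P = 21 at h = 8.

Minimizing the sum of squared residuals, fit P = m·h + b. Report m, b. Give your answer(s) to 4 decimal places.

m = 1.8827, b = 4.1899

The normal system AᵀA·[m, b]ᵀ = AᵀP is [[101, 15]; [15, 4]]·[m, b]ᵀ = [253, 45]ᵀ.
Eliminating b: 4·(row 1) − 15·(row 2) gives 179·m = 4·253 − 15·45 = 337, so m = 337/179.
Then b = (45 − 15·(337/179))/4 = 750/179.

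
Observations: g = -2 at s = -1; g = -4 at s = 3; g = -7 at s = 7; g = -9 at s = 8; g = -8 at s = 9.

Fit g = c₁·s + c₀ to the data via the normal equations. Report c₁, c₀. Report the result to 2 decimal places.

c₁ = -0.68, c₀ = -2.45

Compute the Gram sums: Σs·s = 204, Σs = 26, Σ1 = 5.
Moment sums: Σs·g = -203, Σg = -30.
So MᵀM·[c₁, c₀]ᵀ = Mᵀg: [[204, 26]; [26, 5]]·[c₁, c₀]ᵀ = [-203, -30]ᵀ.
Determinant 204·5 − 26² = 344.
c₁ = ((-203)·5 − 26·(-30))/344 = -235/344; c₀ = (204·(-30) − 26·(-203))/344 = -421/172.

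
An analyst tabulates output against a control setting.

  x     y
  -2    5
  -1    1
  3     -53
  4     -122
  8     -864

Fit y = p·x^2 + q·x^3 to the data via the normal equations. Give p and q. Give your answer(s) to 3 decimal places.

p = -1.616, q = -1.486

MᵀM·[p, q]ᵀ = Mᵀy reads: 4450·p + 34002·q = -57704;  34002·p + 267034·q = -451648.
Δ = 4450·267034 − 34002² = 32165296.
p = ((-57704)·267034 − 34002·(-451648))/32165296 = -3249665/2010331; q = (4450·(-451648) − 34002·(-57704))/32165296 = -2986387/2010331.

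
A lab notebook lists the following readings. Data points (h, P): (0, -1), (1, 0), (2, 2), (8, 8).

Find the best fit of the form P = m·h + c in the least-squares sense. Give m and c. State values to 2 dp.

m = 1.12, c = -0.82

The normal equations are: 69·m + 11·c = 68;  11·m + 4·c = 9.
(Σh·h = 69, Σh = 11, Σ1 = 4, Σh·P = 68, ΣP = 9.)
Eliminating c: 4·(row 1) − 11·(row 2) gives 155·m = 4·68 − 11·9 = 173, so m = 173/155.
Then c = (9 − 11·(173/155))/4 = -127/155.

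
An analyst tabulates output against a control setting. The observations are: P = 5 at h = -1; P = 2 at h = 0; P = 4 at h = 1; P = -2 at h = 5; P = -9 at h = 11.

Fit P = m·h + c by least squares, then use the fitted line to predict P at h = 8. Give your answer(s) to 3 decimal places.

With design matrix X, XᵀX = [[148, 16]; [16, 5]] and XᵀP = [-110, 0]ᵀ.
Determinant 148·5 − 16² = 484.
m = ((-110)·5 − 16·0)/484 = -25/22; c = (148·0 − 16·(-110))/484 = 40/11.
At h = 8: P̂ = (-25/22)·(8) + (40/11)·(1) = -60/11.

P̂ = -5.455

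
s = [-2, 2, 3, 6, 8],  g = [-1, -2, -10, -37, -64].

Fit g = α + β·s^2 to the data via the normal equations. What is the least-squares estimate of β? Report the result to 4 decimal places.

β = -1.0344

From the data, Σ1 = 5, Σs^2 = 117, Σs^2·s^2 = 5505.
And Σg = -114, Σs^2·g = -5530.
Δ = 5·5505 − 117² = 13836.
α = ((-114)·5505 − 117·(-5530))/13836 = 1620/1153; β = (5·(-5530) − 117·(-114))/13836 = -3578/3459.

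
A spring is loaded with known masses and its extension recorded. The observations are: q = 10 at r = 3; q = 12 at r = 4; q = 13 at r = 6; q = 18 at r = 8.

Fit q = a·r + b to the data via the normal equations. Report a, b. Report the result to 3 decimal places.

Normal-equation sums: Σr·r = 125, Σr = 21, Σ1 = 4.
Right-hand side: Σr·q = 300, Σq = 53.
det = 125·4 − 21² = 59.
a = (300·4 − 21·53)/59 = 87/59; b = (125·53 − 21·300)/59 = 325/59.

a = 1.475, b = 5.508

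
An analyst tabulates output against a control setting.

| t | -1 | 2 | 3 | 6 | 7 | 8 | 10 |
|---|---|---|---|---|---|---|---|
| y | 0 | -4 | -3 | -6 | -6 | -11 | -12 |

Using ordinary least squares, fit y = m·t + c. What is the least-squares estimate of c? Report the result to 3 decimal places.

The normal system AᵀA·[m, c]ᵀ = Aᵀy is [[263, 35]; [35, 7]]·[m, c]ᵀ = [-303, -42]ᵀ.
det = 263·7 − 35² = 616.
m = ((-303)·7 − 35·(-42))/616 = -93/88; c = (263·(-42) − 35·(-303))/616 = -63/88.

c = -0.716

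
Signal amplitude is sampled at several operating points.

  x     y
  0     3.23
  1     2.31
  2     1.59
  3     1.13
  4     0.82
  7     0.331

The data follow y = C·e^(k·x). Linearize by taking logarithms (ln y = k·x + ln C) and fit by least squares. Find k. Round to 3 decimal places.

Taking logs, ln y = k·x + ln C, so regress ln y on x.
Over the data: Σx = 17.0000, Σ(x)² = 79.0000, Σln y = 1.2916, Σx·ln y = -6.4019.
Normal system: [[79.0000, 17.0000]; [17.0000, 6]]·[k, ln C]ᵀ = [-6.4019, 1.2916]ᵀ.
Δ = 79.0000·6 − (17.0000)² = 185.0000; k = (-6.4019·6 − 17.0000·1.2916)/185.0000 = -0.32632, ln C = (79.0000·1.2916 − 17.0000·-6.4019)/185.0000 = 1.13983.

k = -0.326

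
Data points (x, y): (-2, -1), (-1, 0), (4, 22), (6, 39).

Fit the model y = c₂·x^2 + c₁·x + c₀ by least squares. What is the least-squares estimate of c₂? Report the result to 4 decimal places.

MᵀM·[c₂, c₁, c₀]ᵀ = Mᵀy reads: 1569·c₂ + 271·c₁ + 57·c₀ = 1752;  271·c₂ + 57·c₁ + 7·c₀ = 324;  57·c₂ + 7·c₁ + 4·c₀ = 60.
Inverting the 3×3 Gram matrix, [c₂, c₁, c₀]ᵀ = [2637/4538, 12117/4538, 4644/2269]ᵀ.

c₂ = 0.5811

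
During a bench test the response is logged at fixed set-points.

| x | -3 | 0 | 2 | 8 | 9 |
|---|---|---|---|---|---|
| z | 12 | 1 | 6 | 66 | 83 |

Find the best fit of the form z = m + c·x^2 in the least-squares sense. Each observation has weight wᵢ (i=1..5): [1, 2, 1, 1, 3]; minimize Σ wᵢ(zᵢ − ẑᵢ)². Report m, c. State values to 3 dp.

Entries of MᵀWM: Σwᵢ·1 = 8, Σwᵢ·x^2 = 320, Σwᵢ·x^2·x^2 = 23876.
Right-hand side: Σwᵢ·z = 335, Σwᵢ·x^2·z = 24525.
Eliminating c: 23876·(row 1) − 320·(row 2) gives 88608·m = 23876·335 − 320·24525 = 150460, so m = 37615/22152.
Then c = (24525 − 320·(37615/22152))/23876 = 11125/11076.

m = 1.698, c = 1.004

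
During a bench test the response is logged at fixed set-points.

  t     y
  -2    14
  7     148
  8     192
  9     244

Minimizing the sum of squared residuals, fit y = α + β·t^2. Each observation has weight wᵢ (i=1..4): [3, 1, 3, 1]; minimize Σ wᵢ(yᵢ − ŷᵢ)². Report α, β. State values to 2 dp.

α = 2.02, β = 2.98

XᵀWX·[α, β]ᵀ = XᵀWy reads: 8·α + 334·β = 1010;  334·α + 21298·β = 64048.
Determinant 8·21298 − 334² = 58828.
α = (1010·21298 − 334·64048)/58828 = 29737/14707; β = (8·64048 − 334·1010)/58828 = 43761/14707.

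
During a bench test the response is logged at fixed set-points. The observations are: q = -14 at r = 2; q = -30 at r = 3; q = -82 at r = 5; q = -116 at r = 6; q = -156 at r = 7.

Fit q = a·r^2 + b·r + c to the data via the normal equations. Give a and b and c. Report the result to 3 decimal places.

Compute the Gram sums: Σr^2·r^2 = 4419, Σr^2·r = 719, Σr^2 = 123, Σr·r = 123, Σr = 23, Σ1 = 5.
Moment sums: Σr^2·q = -14196, Σr·q = -2316, Σq = -398.
MᵀM·[a, b, c]ᵀ = Mᵀq becomes [[4419, 719, 123]; [719, 123, 23]; [123, 23, 5]]·[a, b, c]ᵀ = [-14196, -2316, -398]ᵀ.
Inverting the 3×3 Gram matrix, [a, b, c]ᵀ = [-449/154, -345/154, 17/7]ᵀ.

a = -2.916, b = -2.240, c = 2.429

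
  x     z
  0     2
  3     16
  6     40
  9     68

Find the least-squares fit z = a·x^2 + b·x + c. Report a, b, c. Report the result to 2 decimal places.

a = 0.39, b = 3.90, c = 1.70

Normal-equation sums: Σx^2·x^2 = 7938, Σx^2·x = 972, Σx^2 = 126, Σx·x = 126, Σx = 18, Σ1 = 4.
For Aᵀz: Σx^2·z = 7092, Σx·z = 900, Σz = 126.
Inverting the 3×3 Gram matrix, [a, b, c]ᵀ = [7/18, 39/10, 17/10]ᵀ.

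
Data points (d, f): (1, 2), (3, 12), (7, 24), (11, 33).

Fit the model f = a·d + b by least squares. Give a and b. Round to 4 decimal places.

a = 3.0254, b = 1.1102

The normal equations are: 180·a + 22·b = 569;  22·a + 4·b = 71.
Eliminating b: 4·(row 1) − 22·(row 2) gives 236·a = 4·569 − 22·71 = 714, so a = 357/118.
Then b = (71 − 22·(357/118))/4 = 131/118.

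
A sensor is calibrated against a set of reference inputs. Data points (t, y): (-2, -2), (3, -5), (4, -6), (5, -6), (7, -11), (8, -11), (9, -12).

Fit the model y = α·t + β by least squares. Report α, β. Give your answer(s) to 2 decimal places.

XᵀX·[α, β]ᵀ = Xᵀy reads: 248·α + 34·β = -338;  34·α + 7·β = -53.
(Σt·t = 248, Σt = 34, Σ1 = 7, Σt·y = -338, Σy = -53.)
det = 248·7 − 34² = 580.
α = ((-338)·7 − 34·(-53))/580 = -141/145; β = (248·(-53) − 34·(-338))/580 = -413/145.

α = -0.97, β = -2.85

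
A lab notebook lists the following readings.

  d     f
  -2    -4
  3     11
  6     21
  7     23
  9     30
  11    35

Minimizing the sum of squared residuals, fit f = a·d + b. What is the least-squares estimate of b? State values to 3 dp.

b = 2.140

Compute the Gram sums: Σd·d = 300, Σd = 34, Σ1 = 6.
Right-hand side: Σd·f = 983, Σf = 116.
MᵀM·[a, b]ᵀ = Mᵀf becomes [[300, 34]; [34, 6]]·[a, b]ᵀ = [983, 116]ᵀ.
Determinant 300·6 − 34² = 644.
a = (983·6 − 34·116)/644 = 977/322; b = (300·116 − 34·983)/644 = 689/322.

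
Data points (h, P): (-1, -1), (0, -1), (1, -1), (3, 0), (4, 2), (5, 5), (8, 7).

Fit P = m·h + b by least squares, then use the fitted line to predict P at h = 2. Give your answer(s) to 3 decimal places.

P̂ = 0.733

Compute the Gram sums: Σh·h = 116, Σh = 20, Σ1 = 7.
And Σh·P = 89, ΣP = 11.
AᵀA·[m, b]ᵀ = AᵀP becomes [[116, 20]; [20, 7]]·[m, b]ᵀ = [89, 11]ᵀ.
Determinant 116·7 − 20² = 412.
m = (89·7 − 20·11)/412 = 403/412; b = (116·11 − 20·89)/412 = -126/103.
At h = 2: P̂ = (403/412)·(2) + (-126/103)·(1) = 151/206.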